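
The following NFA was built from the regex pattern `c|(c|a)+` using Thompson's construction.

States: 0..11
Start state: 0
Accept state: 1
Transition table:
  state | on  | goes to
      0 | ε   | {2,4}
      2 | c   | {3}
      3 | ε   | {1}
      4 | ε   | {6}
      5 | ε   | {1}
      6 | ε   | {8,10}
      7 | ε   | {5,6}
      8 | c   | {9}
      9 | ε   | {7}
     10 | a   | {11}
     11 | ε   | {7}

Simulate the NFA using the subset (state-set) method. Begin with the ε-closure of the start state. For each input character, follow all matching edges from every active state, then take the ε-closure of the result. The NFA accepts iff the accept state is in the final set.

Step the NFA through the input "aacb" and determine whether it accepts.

Answer: REJECT

Steps:
S₀ = ε-closure({0}) = {0,2,4,6,8,10}
'a' @ 1: {1,5,6,7,8,10,11}  (accept∈set)
'a' @ 2: {1,5,6,7,8,10,11}  (accept∈set)
'c' @ 3: {1,5,6,7,8,9,10}  (accept∈set)
'b' @ 4: {}  — no active states
after full input: {}  (accept=1 not in)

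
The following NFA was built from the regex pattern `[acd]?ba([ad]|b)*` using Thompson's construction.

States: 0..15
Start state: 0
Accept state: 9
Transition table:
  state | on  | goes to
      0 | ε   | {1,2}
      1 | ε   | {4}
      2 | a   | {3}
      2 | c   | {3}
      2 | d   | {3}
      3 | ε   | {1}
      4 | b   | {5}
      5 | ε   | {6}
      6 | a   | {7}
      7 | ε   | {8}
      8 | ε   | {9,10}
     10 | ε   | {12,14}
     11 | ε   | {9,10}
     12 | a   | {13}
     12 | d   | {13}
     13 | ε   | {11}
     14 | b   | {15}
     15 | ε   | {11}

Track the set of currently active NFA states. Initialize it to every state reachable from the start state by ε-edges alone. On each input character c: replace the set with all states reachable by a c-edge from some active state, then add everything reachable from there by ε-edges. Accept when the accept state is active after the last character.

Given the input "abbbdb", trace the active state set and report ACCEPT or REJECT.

S₀ = ε-closure({0}) = {0,1,2,4}
'a' @ 1: {1,3,4}
'b' @ 2: {5,6}
'b' @ 3: {}  — state set empty
rest 'bdb' ignored (set empty)
final: {}; accept 9 not in set

Answer: REJECT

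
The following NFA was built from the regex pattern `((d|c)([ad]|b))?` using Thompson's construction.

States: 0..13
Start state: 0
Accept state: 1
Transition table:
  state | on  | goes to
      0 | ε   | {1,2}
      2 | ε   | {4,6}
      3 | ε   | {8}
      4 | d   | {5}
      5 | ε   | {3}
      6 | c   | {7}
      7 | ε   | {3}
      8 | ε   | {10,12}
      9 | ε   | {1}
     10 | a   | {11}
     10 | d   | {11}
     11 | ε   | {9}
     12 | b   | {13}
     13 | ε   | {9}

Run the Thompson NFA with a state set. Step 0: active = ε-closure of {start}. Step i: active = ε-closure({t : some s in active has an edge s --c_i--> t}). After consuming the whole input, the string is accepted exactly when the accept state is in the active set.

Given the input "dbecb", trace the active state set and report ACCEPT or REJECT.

start: ε-closure({0}) = {0,1,2,4,6}
'd' @ 1: {3,5,8,10,12}
'b' @ 2: {1,9,13}  (accept∈set)
'e' @ 3: {}  — no active states
rest 'cb' ignored (set empty)
end set {} — state 1 not in

Answer: REJECT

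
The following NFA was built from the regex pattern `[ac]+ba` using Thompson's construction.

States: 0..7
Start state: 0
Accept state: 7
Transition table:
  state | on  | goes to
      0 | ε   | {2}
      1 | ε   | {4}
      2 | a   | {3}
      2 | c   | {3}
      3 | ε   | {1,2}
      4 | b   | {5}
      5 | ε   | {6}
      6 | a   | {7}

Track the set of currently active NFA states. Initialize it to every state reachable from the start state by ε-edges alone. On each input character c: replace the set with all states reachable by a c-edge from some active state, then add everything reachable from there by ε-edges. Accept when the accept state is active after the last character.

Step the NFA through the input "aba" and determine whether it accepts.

Answer: ACCEPT

Derivation:
S₀ = ε-closure({0}) = {0,2}
'a' @ 1: {1,2,3,4}
'b' @ 2: {5,6}
'a' @ 3: {7}  (accept∈set)
after full input: {7}  (accept=7 in)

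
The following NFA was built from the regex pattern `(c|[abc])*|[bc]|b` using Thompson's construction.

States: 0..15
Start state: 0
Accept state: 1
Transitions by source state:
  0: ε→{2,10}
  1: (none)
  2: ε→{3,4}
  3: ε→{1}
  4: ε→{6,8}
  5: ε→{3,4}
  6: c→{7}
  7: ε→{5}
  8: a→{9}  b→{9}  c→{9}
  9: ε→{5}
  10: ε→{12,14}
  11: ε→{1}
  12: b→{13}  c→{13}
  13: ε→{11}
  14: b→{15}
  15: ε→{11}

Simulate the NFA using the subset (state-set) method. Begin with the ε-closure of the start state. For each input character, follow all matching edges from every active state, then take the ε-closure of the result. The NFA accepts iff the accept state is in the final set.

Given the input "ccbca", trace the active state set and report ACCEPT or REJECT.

Answer: ACCEPT

Derivation:
initial (ε-close {0}): {0,1,2,3,4,6,8,10,12,14}
'c' @ 1: {1,3,4,5,6,7,8,9,11,13}  [accepting]
'c' @ 2: {1,3,4,5,6,7,8,9}  [accepting]
'b' @ 3: {1,3,4,5,6,8,9}  [accepting]
'c' @ 4: {1,3,4,5,6,7,8,9}  [accepting]
'a' @ 5: {1,3,4,5,6,8,9}  [accepting]
end set {1,3,4,5,6,8,9} — state 1 in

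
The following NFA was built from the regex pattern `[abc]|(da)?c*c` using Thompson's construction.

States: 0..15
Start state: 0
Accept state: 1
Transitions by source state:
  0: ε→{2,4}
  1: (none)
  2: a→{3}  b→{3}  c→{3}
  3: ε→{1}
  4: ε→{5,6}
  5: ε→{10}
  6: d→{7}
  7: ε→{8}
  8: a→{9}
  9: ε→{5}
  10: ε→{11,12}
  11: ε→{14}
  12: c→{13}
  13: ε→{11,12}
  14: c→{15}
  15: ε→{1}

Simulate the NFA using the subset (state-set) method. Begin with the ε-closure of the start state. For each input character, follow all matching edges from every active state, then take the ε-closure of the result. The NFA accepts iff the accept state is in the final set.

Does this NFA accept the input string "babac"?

Answer: REJECT

Steps:
S₀ = ε-closure({0}) = {0,2,4,5,6,10,11,12,14}
'b' @ 1: {1,3}  [accepting]
'a' @ 2: {}  — dead — no transitions
rest 'bac' ignored (set empty)
final: {}; accept 1 not in set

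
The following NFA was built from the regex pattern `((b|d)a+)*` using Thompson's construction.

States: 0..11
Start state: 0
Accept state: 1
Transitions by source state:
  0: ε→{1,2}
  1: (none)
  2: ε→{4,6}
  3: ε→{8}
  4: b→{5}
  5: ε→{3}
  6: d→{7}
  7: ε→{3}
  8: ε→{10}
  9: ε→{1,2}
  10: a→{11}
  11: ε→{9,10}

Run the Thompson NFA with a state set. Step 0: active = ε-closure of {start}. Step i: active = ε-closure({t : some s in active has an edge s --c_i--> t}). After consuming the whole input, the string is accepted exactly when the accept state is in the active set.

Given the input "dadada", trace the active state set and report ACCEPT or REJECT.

Answer: ACCEPT

Steps:
S₀ = ε-closure({0}) = {0,1,2,4,6}
'd' @ 1: {3,7,8,10}
'a' @ 2: {1,2,4,6,9,10,11}  (accept∈set)
'd' @ 3: {3,7,8,10}
'a' @ 4: {1,2,4,6,9,10,11}  (accept∈set)
'd' @ 5: {3,7,8,10}
'a' @ 6: {1,2,4,6,9,10,11}  (accept∈set)
final: {1,2,4,6,9,10,11}; accept 1 in set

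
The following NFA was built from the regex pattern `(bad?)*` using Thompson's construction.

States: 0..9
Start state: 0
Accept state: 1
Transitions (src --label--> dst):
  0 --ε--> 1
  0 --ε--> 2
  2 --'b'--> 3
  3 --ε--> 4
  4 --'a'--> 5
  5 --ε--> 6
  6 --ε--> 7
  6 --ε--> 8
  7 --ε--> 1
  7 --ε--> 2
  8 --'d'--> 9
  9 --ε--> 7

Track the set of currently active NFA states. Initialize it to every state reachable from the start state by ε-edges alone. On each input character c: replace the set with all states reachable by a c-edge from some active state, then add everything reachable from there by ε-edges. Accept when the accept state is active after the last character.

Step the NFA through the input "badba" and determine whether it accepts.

initial (ε-close {0}): {0,1,2}
'b' @ 1: {3,4}
'a' @ 2: {1,2,5,6,7,8}  (accept∈set)
'd' @ 3: {1,2,7,9}  (accept∈set)
'b' @ 4: {3,4}
'a' @ 5: {1,2,5,6,7,8}  (accept∈set)
final: {1,2,5,6,7,8}; accept 1 in set

Answer: ACCEPT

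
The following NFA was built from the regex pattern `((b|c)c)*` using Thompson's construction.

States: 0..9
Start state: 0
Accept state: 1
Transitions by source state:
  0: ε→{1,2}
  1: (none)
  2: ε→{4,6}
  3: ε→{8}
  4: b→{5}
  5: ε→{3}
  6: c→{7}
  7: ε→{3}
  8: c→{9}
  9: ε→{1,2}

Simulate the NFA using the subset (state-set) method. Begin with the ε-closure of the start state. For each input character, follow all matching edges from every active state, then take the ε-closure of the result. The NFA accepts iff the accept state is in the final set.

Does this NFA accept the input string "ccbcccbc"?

initial (ε-close {0}): {0,1,2,4,6}
'c' @ 1: {3,7,8}
'c' @ 2: {1,2,4,6,9}  ✓accept
'b' @ 3: {3,5,8}
'c' @ 4: {1,2,4,6,9}  ✓accept
'c' @ 5: {3,7,8}
'c' @ 6: {1,2,4,6,9}  ✓accept
'b' @ 7: {3,5,8}
'c' @ 8: {1,2,4,6,9}  ✓accept
final: {1,2,4,6,9}; accept 1 in set

Answer: ACCEPT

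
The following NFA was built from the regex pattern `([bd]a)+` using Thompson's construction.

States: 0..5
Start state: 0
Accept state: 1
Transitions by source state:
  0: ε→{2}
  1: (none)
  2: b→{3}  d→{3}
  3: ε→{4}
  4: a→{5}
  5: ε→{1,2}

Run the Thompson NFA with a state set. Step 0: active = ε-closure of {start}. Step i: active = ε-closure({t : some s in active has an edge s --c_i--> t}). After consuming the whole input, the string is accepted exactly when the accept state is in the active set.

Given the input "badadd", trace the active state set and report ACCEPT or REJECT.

Answer: REJECT

Derivation:
S₀ = ε-closure({0}) = {0,2}
'b' @ 1: {3,4}
'a' @ 2: {1,2,5}  (accept∈set)
'd' @ 3: {3,4}
'a' @ 4: {1,2,5}  (accept∈set)
'd' @ 5: {3,4}
'd' @ 6: {}  — state set empty
end set {} — state 1 not in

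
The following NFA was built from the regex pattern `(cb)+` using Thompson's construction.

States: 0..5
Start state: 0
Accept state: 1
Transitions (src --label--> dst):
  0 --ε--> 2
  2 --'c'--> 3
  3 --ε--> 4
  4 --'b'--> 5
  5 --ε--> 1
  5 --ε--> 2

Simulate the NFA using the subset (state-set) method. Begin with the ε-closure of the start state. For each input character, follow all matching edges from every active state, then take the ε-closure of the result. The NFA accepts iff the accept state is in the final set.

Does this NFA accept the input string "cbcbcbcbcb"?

start: ε-closure({0}) = {0,2}
'c' @ 1: {3,4}
'b' @ 2: {1,2,5}  [accepting]
'c' @ 3: {3,4}
'b' @ 4: {1,2,5}  [accepting]
'c' @ 5: {3,4}
'b' @ 6: {1,2,5}  [accepting]
'c' @ 7: {3,4}
'b' @ 8: {1,2,5}  [accepting]
'c' @ 9: {3,4}
'b' @ 10: {1,2,5}  [accepting]
end set {1,2,5} — state 1 in

Answer: ACCEPT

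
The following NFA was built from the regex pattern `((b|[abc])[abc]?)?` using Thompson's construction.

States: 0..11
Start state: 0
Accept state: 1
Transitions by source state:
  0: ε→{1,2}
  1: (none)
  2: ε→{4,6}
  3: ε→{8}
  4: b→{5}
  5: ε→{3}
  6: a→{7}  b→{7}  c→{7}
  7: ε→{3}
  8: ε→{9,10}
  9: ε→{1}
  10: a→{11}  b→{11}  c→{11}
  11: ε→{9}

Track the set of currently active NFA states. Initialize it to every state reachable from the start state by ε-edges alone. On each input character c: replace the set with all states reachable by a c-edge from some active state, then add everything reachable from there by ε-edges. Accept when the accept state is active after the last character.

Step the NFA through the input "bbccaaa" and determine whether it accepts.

Answer: REJECT

Trace:
initial (ε-close {0}): {0,1,2,4,6}
'b' @ 1: {1,3,5,7,8,9,10}  ✓accept
'b' @ 2: {1,9,11}  ✓accept
'c' @ 3: {}  — dead — no transitions
rest 'caaa' ignored (set empty)
end set {} — state 1 not in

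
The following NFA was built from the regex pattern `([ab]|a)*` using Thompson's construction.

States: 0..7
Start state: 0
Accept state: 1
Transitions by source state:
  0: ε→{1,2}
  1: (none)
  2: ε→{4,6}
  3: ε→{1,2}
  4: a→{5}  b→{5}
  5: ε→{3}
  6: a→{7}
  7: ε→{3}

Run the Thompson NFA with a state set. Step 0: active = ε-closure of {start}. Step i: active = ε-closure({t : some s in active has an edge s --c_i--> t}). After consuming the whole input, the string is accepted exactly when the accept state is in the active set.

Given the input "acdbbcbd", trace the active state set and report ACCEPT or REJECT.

Answer: REJECT

Trace:
S₀ = ε-closure({0}) = {0,1,2,4,6}
'a' @ 1: {1,2,3,4,5,6,7}  ✓accept
'c' @ 2: {}  — state set empty
rest 'dbbcbd' ignored (set empty)
end set {} — state 1 not in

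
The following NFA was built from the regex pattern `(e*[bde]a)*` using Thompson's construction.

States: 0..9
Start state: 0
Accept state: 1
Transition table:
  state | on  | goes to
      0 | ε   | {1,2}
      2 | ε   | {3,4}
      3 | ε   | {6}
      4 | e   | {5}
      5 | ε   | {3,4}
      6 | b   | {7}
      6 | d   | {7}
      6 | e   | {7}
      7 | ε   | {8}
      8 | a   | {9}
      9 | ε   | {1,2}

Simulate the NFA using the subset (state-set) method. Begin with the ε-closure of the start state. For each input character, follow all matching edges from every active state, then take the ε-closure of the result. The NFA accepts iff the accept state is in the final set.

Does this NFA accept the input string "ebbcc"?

S₀ = ε-closure({0}) = {0,1,2,3,4,6}
'e' @ 1: {3,4,5,6,7,8}
'b' @ 2: {7,8}
'b' @ 3: {}  — dead — no transitions
rest 'cc' ignored (set empty)
final: {}; accept 1 not in set

Answer: REJECT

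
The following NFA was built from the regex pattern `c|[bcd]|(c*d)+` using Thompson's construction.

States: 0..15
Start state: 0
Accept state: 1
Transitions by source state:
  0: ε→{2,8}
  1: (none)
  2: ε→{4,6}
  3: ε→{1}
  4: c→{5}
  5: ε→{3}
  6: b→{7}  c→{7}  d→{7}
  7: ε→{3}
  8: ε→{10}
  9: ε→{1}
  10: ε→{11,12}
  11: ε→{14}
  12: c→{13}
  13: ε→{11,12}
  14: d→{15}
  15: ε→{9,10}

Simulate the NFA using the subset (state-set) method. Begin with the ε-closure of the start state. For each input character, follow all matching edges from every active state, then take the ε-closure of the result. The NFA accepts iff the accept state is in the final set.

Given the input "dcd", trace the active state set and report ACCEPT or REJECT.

Answer: ACCEPT

Trace:
start: ε-closure({0}) = {0,2,4,6,8,10,11,12,14}
'd' @ 1: {1,3,7,9,10,11,12,14,15}  [accepting]
'c' @ 2: {11,12,13,14}
'd' @ 3: {1,9,10,11,12,14,15}  [accepting]
end set {1,9,10,11,12,14,15} — state 1 in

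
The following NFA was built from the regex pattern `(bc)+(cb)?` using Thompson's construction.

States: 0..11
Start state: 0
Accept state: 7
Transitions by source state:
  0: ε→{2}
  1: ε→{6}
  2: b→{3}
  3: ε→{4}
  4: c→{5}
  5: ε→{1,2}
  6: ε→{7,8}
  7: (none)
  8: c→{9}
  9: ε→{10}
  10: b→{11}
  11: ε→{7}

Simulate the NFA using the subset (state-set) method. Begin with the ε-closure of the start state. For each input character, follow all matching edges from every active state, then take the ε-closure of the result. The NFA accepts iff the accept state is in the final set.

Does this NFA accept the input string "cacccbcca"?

Answer: REJECT

Trace:
initial (ε-close {0}): {0,2}
'c' @ 1: {}  — dead — no transitions
rest 'acccbcca' ignored (set empty)
after full input: {}  (accept=7 not in)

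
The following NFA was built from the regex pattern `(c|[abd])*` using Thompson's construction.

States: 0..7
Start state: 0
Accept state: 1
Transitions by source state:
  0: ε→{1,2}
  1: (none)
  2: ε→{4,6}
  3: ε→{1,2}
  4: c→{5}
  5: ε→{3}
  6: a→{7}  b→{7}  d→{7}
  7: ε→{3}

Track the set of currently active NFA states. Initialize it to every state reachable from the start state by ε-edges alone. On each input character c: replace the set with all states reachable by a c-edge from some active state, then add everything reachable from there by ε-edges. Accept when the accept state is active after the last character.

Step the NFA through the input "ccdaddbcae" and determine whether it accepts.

Answer: REJECT

Trace:
initial (ε-close {0}): {0,1,2,4,6}
'c' @ 1: {1,2,3,4,5,6}  (accept∈set)
'c' @ 2: {1,2,3,4,5,6}  (accept∈set)
'd' @ 3: {1,2,3,4,6,7}  (accept∈set)
'a' @ 4: {1,2,3,4,6,7}  (accept∈set)
'd' @ 5: {1,2,3,4,6,7}  (accept∈set)
'd' @ 6: {1,2,3,4,6,7}  (accept∈set)
'b' @ 7: {1,2,3,4,6,7}  (accept∈set)
'c' @ 8: {1,2,3,4,5,6}  (accept∈set)
'a' @ 9: {1,2,3,4,6,7}  (accept∈set)
'e' @ 10: {}  — dead — no transitions
end set {} — state 1 not in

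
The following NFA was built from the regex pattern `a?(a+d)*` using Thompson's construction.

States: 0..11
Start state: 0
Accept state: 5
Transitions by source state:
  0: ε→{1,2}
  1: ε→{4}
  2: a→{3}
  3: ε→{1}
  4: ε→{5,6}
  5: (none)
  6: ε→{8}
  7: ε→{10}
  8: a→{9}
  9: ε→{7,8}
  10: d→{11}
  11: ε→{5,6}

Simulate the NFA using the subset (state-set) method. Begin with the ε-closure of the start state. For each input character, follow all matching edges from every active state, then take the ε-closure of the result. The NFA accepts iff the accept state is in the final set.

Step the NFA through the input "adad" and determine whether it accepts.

initial (ε-close {0}): {0,1,2,4,5,6,8}
'a' @ 1: {1,3,4,5,6,7,8,9,10}  [accepting]
'd' @ 2: {5,6,8,11}  [accepting]
'a' @ 3: {7,8,9,10}
'd' @ 4: {5,6,8,11}  [accepting]
final: {5,6,8,11}; accept 5 in set

Answer: ACCEPT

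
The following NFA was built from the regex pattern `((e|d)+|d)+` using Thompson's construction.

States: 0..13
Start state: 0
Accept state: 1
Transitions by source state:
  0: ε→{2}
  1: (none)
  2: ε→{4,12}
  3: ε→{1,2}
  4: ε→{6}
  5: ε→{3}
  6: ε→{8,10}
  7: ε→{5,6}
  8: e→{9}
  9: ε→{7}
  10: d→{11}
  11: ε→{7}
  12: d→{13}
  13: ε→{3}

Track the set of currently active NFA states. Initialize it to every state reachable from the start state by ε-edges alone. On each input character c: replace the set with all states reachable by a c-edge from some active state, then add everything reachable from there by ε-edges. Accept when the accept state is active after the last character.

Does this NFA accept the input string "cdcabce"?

Answer: REJECT

Trace:
start: ε-closure({0}) = {0,2,4,6,8,10,12}
'c' @ 1: {}  — state set empty
rest 'dcabce' ignored (set empty)
after full input: {}  (accept=1 not in)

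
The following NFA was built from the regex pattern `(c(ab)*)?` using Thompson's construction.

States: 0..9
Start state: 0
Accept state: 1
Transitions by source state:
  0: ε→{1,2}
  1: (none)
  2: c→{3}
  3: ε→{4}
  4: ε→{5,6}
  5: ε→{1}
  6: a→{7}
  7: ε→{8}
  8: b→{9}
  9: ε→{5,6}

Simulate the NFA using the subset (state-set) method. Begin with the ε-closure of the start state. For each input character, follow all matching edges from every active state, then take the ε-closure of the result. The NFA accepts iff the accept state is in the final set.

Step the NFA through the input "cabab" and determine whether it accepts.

start: ε-closure({0}) = {0,1,2}
'c' @ 1: {1,3,4,5,6}  (accept∈set)
'a' @ 2: {7,8}
'b' @ 3: {1,5,6,9}  (accept∈set)
'a' @ 4: {7,8}
'b' @ 5: {1,5,6,9}  (accept∈set)
end set {1,5,6,9} — state 1 in

Answer: ACCEPT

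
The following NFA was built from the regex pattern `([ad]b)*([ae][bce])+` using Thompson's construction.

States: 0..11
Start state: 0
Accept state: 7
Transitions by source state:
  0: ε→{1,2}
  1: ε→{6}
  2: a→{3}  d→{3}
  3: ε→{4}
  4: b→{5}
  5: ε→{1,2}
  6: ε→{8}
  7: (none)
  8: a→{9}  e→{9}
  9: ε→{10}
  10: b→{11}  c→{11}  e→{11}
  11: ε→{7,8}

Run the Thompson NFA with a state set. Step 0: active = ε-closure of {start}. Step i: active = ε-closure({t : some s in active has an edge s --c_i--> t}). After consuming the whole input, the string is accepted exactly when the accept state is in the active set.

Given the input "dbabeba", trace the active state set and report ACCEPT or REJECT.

Answer: REJECT

Derivation:
S₀ = ε-closure({0}) = {0,1,2,6,8}
'd' @ 1: {3,4}
'b' @ 2: {1,2,5,6,8}
'a' @ 3: {3,4,9,10}
'b' @ 4: {1,2,5,6,7,8,11}  ✓accept
'e' @ 5: {9,10}
'b' @ 6: {7,8,11}  ✓accept
'a' @ 7: {9,10}
after full input: {9,10}  (accept=7 not in)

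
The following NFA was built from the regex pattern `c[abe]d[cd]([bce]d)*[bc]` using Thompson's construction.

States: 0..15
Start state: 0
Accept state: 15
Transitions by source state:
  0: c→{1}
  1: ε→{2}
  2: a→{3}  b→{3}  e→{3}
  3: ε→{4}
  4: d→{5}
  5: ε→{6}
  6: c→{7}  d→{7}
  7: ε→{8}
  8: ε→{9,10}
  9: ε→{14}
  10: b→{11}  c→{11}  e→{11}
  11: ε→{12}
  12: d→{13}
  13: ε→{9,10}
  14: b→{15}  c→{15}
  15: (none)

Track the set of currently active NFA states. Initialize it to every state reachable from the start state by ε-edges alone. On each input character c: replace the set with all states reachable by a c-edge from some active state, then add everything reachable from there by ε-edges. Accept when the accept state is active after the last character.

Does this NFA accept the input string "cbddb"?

S₀ = ε-closure({0}) = {0}
'c' @ 1: {1,2}
'b' @ 2: {3,4}
'd' @ 3: {5,6}
'd' @ 4: {7,8,9,10,14}
'b' @ 5: {11,12,15}  ✓accept
end set {11,12,15} — state 15 in

Answer: ACCEPT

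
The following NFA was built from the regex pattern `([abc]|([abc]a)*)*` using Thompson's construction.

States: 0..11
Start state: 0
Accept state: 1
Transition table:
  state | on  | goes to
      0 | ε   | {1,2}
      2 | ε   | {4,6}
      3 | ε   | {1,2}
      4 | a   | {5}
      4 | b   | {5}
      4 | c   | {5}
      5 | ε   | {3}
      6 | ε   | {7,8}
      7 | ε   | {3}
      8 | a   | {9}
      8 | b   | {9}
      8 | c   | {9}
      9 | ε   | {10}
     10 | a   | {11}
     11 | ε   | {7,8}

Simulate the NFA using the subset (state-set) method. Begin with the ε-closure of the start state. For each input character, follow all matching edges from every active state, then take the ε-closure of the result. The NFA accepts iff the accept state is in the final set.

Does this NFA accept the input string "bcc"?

Answer: ACCEPT

Steps:
initial (ε-close {0}): {0,1,2,3,4,6,7,8}
'b' @ 1: {1,2,3,4,5,6,7,8,9,10}  ✓accept
'c' @ 2: {1,2,3,4,5,6,7,8,9,10}  ✓accept
'c' @ 3: {1,2,3,4,5,6,7,8,9,10}  ✓accept
after full input: {1,2,3,4,5,6,7,8,9,10}  (accept=1 in)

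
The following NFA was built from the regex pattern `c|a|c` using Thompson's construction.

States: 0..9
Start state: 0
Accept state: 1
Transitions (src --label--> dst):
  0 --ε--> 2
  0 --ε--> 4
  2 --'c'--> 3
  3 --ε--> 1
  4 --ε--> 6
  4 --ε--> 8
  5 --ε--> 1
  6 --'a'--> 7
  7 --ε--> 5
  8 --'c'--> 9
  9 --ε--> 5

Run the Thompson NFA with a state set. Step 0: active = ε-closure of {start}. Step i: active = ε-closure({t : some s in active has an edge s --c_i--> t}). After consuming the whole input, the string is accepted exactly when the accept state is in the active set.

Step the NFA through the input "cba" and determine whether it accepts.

Answer: REJECT

Derivation:
start: ε-closure({0}) = {0,2,4,6,8}
'c' @ 1: {1,3,5,9}  [accepting]
'b' @ 2: {}  — state set empty
rest 'a' ignored (set empty)
final: {}; accept 1 not in set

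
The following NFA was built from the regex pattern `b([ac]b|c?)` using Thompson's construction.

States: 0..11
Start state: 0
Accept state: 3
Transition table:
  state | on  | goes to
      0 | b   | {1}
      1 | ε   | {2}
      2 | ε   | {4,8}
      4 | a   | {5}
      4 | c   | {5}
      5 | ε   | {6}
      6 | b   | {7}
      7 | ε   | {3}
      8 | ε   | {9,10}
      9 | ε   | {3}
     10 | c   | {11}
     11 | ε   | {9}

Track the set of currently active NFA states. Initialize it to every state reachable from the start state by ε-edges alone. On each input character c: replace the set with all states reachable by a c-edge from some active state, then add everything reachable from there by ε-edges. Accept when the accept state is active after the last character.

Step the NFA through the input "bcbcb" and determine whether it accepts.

initial (ε-close {0}): {0}
'b' @ 1: {1,2,3,4,8,9,10}  (accept∈set)
'c' @ 2: {3,5,6,9,11}  (accept∈set)
'b' @ 3: {3,7}  (accept∈set)
'c' @ 4: {}  — dead — no transitions
rest 'b' ignored (set empty)
after full input: {}  (accept=3 not in)

Answer: REJECT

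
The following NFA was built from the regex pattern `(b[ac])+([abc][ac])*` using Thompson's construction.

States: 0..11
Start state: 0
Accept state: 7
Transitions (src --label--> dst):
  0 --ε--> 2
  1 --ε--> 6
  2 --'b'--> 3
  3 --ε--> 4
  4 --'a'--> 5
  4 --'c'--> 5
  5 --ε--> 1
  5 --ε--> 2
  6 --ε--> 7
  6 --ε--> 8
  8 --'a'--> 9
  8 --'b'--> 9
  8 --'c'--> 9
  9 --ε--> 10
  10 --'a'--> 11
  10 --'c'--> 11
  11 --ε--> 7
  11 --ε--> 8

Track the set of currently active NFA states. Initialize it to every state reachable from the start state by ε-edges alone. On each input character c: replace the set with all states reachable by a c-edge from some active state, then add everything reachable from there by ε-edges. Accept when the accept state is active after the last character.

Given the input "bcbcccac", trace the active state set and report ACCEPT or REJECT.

start: ε-closure({0}) = {0,2}
'b' @ 1: {3,4}
'c' @ 2: {1,2,5,6,7,8}  (accept∈set)
'b' @ 3: {3,4,9,10}
'c' @ 4: {1,2,5,6,7,8,11}  (accept∈set)
'c' @ 5: {9,10}
'c' @ 6: {7,8,11}  (accept∈set)
'a' @ 7: {9,10}
'c' @ 8: {7,8,11}  (accept∈set)
after full input: {7,8,11}  (accept=7 in)

Answer: ACCEPT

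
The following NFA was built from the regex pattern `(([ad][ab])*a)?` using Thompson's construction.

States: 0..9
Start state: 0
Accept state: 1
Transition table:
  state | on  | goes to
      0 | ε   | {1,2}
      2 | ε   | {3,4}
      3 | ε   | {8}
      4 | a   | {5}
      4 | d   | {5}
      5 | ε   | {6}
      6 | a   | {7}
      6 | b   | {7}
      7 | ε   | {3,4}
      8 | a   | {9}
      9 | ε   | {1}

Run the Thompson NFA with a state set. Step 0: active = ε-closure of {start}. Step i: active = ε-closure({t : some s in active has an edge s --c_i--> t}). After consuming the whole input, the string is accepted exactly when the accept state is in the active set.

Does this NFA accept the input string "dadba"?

initial (ε-close {0}): {0,1,2,3,4,8}
'd' @ 1: {5,6}
'a' @ 2: {3,4,7,8}
'd' @ 3: {5,6}
'b' @ 4: {3,4,7,8}
'a' @ 5: {1,5,6,9}  [accepting]
final: {1,5,6,9}; accept 1 in set

Answer: ACCEPT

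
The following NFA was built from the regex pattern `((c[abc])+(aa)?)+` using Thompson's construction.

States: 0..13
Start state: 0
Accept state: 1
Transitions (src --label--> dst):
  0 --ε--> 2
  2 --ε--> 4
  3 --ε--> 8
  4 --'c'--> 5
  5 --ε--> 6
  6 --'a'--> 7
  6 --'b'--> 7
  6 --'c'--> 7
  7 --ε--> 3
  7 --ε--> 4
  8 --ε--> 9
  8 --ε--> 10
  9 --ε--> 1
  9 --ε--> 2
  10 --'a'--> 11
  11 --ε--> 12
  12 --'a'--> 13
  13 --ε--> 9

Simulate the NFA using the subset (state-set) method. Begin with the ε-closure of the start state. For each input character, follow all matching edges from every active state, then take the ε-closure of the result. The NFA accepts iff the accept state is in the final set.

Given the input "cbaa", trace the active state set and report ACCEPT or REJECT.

S₀ = ε-closure({0}) = {0,2,4}
'c' @ 1: {5,6}
'b' @ 2: {1,2,3,4,7,8,9,10}  (accept∈set)
'a' @ 3: {11,12}
'a' @ 4: {1,2,4,9,13}  (accept∈set)
end set {1,2,4,9,13} — state 1 in

Answer: ACCEPT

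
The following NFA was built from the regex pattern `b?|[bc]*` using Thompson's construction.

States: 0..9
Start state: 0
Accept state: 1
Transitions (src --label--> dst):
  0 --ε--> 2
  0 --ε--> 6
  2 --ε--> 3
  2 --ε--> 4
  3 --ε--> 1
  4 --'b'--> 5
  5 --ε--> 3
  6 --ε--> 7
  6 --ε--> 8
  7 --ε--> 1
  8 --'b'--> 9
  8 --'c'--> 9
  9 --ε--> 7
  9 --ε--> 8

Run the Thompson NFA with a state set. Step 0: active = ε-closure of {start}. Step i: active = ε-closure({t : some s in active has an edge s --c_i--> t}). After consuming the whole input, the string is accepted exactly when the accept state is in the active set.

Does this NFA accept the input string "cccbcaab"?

Answer: REJECT

Trace:
start: ε-closure({0}) = {0,1,2,3,4,6,7,8}
'c' @ 1: {1,7,8,9}  [accepting]
'c' @ 2: {1,7,8,9}  [accepting]
'c' @ 3: {1,7,8,9}  [accepting]
'b' @ 4: {1,7,8,9}  [accepting]
'c' @ 5: {1,7,8,9}  [accepting]
'a' @ 6: {}  — state set empty
rest 'ab' ignored (set empty)
after full input: {}  (accept=1 not in)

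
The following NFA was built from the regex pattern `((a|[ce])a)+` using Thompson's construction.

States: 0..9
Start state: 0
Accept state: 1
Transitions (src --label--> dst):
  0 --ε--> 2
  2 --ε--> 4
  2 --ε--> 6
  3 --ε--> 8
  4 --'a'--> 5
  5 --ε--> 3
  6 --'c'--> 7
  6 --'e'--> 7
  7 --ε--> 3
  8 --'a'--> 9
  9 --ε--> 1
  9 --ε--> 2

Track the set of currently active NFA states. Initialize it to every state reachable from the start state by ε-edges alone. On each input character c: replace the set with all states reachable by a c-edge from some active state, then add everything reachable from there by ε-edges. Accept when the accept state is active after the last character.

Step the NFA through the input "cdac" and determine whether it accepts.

Answer: REJECT

Derivation:
initial (ε-close {0}): {0,2,4,6}
'c' @ 1: {3,7,8}
'd' @ 2: {}  — dead — no transitions
rest 'ac' ignored (set empty)
final: {}; accept 1 not in set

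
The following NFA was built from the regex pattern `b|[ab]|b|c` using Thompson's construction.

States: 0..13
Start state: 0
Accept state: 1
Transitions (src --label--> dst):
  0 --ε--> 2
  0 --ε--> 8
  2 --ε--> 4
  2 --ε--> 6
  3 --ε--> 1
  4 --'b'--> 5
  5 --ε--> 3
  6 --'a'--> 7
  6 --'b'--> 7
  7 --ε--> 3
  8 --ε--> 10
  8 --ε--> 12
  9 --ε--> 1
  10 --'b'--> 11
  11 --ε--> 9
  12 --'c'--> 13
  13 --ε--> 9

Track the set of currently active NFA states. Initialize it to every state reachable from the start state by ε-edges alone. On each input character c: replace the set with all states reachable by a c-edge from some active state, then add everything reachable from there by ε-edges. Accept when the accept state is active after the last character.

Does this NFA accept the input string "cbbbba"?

initial (ε-close {0}): {0,2,4,6,8,10,12}
'c' @ 1: {1,9,13}  [accepting]
'b' @ 2: {}  — dead — no transitions
rest 'bbba' ignored (set empty)
after full input: {}  (accept=1 not in)

Answer: REJECT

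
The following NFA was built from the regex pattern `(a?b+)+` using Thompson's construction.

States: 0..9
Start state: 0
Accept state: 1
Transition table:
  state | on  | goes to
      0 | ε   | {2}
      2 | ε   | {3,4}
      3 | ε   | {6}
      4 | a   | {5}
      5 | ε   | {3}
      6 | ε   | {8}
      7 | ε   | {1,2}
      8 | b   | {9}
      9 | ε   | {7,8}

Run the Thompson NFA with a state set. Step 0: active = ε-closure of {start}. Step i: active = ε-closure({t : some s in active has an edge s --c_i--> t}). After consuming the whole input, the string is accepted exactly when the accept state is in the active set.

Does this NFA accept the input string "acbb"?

Answer: REJECT

Derivation:
start: ε-closure({0}) = {0,2,3,4,6,8}
'a' @ 1: {3,5,6,8}
'c' @ 2: {}  — no active states
rest 'bb' ignored (set empty)
after full input: {}  (accept=1 not in)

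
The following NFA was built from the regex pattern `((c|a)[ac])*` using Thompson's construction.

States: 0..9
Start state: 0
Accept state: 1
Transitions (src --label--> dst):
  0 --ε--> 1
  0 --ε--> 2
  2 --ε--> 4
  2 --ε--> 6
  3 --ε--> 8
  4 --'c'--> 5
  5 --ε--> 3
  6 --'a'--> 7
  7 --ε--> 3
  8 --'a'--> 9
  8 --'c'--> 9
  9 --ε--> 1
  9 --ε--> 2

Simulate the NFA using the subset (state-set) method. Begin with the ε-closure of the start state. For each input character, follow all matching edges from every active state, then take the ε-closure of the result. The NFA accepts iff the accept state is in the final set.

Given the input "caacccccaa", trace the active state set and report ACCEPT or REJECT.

S₀ = ε-closure({0}) = {0,1,2,4,6}
'c' @ 1: {3,5,8}
'a' @ 2: {1,2,4,6,9}  ✓accept
'a' @ 3: {3,7,8}
'c' @ 4: {1,2,4,6,9}  ✓accept
'c' @ 5: {3,5,8}
'c' @ 6: {1,2,4,6,9}  ✓accept
'c' @ 7: {3,5,8}
'c' @ 8: {1,2,4,6,9}  ✓accept
'a' @ 9: {3,7,8}
'a' @ 10: {1,2,4,6,9}  ✓accept
after full input: {1,2,4,6,9}  (accept=1 in)

Answer: ACCEPT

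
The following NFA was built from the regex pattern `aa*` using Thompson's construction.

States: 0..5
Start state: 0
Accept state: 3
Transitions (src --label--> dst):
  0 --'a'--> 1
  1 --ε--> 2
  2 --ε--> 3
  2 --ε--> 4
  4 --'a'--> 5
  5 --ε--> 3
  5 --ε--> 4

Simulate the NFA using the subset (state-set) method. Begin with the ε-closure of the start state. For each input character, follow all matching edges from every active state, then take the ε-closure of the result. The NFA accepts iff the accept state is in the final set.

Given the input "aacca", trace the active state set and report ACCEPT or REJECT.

start: ε-closure({0}) = {0}
'a' @ 1: {1,2,3,4}  ✓accept
'a' @ 2: {3,4,5}  ✓accept
'c' @ 3: {}  — state set empty
rest 'ca' ignored (set empty)
final: {}; accept 3 not in set

Answer: REJECT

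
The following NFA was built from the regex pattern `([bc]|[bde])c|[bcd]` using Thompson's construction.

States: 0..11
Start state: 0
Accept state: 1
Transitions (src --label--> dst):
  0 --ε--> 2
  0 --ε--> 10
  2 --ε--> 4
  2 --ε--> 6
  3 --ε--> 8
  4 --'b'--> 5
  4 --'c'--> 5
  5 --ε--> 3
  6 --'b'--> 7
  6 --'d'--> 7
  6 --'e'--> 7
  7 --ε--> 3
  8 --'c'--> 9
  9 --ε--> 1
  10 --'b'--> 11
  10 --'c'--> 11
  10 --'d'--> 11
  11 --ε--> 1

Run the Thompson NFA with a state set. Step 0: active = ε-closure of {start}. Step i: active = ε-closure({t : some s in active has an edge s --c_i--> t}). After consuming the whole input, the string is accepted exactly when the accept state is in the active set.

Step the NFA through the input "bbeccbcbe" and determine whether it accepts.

Answer: REJECT

Derivation:
start: ε-closure({0}) = {0,2,4,6,10}
'b' @ 1: {1,3,5,7,8,11}  [accepting]
'b' @ 2: {}  — state set empty
rest 'eccbcbe' ignored (set empty)
after full input: {}  (accept=1 not in)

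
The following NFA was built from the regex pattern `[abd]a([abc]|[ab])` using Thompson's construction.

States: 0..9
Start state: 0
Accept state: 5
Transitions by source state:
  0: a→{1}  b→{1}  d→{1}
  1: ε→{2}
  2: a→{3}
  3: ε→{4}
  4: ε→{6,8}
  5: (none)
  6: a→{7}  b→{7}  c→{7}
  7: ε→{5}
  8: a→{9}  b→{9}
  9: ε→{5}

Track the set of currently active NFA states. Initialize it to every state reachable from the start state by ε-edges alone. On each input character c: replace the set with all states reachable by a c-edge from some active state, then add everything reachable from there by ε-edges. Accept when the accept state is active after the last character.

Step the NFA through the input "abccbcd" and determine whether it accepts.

initial (ε-close {0}): {0}
'a' @ 1: {1,2}
'b' @ 2: {}  — no active states
rest 'ccbcd' ignored (set empty)
end set {} — state 5 not in

Answer: REJECT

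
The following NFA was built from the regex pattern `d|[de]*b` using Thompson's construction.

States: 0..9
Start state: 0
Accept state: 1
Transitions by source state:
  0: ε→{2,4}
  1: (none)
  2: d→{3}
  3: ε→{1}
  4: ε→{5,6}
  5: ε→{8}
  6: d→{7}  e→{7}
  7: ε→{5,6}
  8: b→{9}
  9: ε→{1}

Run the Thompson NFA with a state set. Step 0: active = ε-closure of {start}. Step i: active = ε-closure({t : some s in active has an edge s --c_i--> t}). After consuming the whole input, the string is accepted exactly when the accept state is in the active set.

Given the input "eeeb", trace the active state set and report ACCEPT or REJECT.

start: ε-closure({0}) = {0,2,4,5,6,8}
'e' @ 1: {5,6,7,8}
'e' @ 2: {5,6,7,8}
'e' @ 3: {5,6,7,8}
'b' @ 4: {1,9}  (accept∈set)
final: {1,9}; accept 1 in set

Answer: ACCEPT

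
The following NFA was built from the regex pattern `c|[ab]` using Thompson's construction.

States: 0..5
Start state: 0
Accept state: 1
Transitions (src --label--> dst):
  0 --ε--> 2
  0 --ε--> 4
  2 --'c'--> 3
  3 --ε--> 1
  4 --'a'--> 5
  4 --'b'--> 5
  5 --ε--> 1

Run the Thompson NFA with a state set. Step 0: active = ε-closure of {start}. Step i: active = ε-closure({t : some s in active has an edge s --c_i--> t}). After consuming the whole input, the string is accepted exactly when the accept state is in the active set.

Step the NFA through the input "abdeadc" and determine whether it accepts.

S₀ = ε-closure({0}) = {0,2,4}
'a' @ 1: {1,5}  (accept∈set)
'b' @ 2: {}  — state set empty
rest 'deadc' ignored (set empty)
end set {} — state 1 not in

Answer: REJECT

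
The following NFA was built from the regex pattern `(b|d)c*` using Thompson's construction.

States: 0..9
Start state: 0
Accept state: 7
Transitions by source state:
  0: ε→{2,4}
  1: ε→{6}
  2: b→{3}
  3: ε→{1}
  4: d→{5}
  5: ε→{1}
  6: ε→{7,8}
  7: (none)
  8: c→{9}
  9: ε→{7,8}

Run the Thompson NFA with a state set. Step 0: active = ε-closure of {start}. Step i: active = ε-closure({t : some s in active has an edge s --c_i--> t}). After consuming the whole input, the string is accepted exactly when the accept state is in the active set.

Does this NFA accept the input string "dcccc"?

Answer: ACCEPT

Steps:
initial (ε-close {0}): {0,2,4}
'd' @ 1: {1,5,6,7,8}  (accept∈set)
'c' @ 2: {7,8,9}  (accept∈set)
'c' @ 3: {7,8,9}  (accept∈set)
'c' @ 4: {7,8,9}  (accept∈set)
'c' @ 5: {7,8,9}  (accept∈set)
end set {7,8,9} — state 7 in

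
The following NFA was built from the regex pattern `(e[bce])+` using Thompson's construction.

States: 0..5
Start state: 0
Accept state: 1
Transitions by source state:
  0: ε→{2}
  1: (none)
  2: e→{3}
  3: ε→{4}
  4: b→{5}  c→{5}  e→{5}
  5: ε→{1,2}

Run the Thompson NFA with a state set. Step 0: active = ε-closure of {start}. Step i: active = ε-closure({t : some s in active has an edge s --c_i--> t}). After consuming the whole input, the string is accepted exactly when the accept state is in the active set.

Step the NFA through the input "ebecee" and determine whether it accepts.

Answer: ACCEPT

Derivation:
S₀ = ε-closure({0}) = {0,2}
'e' @ 1: {3,4}
'b' @ 2: {1,2,5}  (accept∈set)
'e' @ 3: {3,4}
'c' @ 4: {1,2,5}  (accept∈set)
'e' @ 5: {3,4}
'e' @ 6: {1,2,5}  (accept∈set)
final: {1,2,5}; accept 1 in set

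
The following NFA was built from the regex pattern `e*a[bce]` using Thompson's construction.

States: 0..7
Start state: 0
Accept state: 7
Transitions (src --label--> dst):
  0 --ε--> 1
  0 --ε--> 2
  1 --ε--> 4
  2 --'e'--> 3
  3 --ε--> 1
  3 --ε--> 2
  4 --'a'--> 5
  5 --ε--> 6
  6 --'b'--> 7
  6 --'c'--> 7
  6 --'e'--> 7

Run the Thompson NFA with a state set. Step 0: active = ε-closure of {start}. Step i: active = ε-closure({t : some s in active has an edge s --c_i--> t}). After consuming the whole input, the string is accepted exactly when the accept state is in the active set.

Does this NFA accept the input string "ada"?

Answer: REJECT

Steps:
initial (ε-close {0}): {0,1,2,4}
'a' @ 1: {5,6}
'd' @ 2: {}  — state set empty
rest 'a' ignored (set empty)
final: {}; accept 7 not in set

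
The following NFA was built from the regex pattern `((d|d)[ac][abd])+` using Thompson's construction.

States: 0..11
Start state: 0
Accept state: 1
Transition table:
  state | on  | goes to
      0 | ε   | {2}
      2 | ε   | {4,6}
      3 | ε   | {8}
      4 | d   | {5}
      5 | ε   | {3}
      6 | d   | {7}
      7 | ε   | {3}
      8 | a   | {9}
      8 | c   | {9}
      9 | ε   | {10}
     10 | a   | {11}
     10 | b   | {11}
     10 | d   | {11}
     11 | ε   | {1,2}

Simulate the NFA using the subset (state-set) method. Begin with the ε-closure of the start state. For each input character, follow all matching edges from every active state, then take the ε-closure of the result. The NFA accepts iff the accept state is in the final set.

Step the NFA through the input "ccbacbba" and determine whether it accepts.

Answer: REJECT

Derivation:
S₀ = ε-closure({0}) = {0,2,4,6}
'c' @ 1: {}  — state set empty
rest 'cbacbba' ignored (set empty)
final: {}; accept 1 not in set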